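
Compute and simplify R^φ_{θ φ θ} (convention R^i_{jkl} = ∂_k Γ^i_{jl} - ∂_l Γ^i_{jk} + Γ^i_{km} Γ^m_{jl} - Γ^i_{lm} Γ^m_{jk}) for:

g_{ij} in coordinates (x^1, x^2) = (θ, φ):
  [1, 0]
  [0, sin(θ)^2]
Non-zero Christoffel symbols (Γ^k_{ij} = Γ^k_{ji}):
Γ^θ_{φ φ} = -sin(2*θ)/2
Γ^φ_{θ φ} = 1/tan(θ)
R^φ_{θ φ θ} = ∂_φ Γ^φ_{θ θ} - ∂_θ Γ^φ_{θ φ} + Γ^φ_{φ m} Γ^m_{θ θ} - Γ^φ_{θ m} Γ^m_{θ φ}
  = (0) - (-1/sin(θ)^2) + (0) - (1/tan(θ)^2) = 1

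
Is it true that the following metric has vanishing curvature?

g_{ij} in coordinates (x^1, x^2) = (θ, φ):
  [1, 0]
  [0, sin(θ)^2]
Non-zero Christoffel symbols:
Γ^θ_{φ φ} = -sin(2*θ)/2
Γ^φ_{θ φ} = 1/tan(θ)
Ricci tensor: R_{θθ} = 1, R_{θφ} = 0, R_{φφ} = sin(θ)^2
The Ricci tensor is non-zero, so the Riemann tensor is non-zero: not flat.
No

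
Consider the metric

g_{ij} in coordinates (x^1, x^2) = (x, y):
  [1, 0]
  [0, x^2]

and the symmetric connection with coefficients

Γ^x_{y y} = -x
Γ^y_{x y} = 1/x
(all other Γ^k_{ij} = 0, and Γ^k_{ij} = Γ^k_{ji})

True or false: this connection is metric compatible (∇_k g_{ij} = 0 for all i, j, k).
Using ∇_k g_{ij} = ∂_k g_{ij} - Γ^m_{ki} g_{mj} - Γ^m_{kj} g_{im}:
e.g. ∇_x g_{yy} = (2*x) - (x) - (x) = 0
Every component ∇_k g_{ij} vanishes: the connection is metric compatible.
True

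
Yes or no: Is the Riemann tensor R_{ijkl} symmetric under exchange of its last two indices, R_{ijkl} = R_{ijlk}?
It is antisymmetric in the last pair: R_{ijkl} = -R_{ijlk}.
No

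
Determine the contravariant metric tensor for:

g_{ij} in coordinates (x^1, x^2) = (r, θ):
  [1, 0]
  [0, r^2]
The metric is diagonal, so g^{ij} is diagonal with entries 1/g_{ii}: diag(1, 1/(r^2)).
g^{ij}:
  [1, 0]
  [0, 1/r^2]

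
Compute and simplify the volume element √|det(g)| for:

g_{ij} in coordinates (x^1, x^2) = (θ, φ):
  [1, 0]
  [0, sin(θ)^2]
det(g) = sin(θ)^2
√|det(g)| = sin(θ) (taking 0 < θ < π so that |sin(θ)| = sin(θ))
Volume element: dV = sin(θ) dθ dφ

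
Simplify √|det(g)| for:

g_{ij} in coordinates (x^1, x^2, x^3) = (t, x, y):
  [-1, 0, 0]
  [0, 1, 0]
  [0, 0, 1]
det(g) = -1
√|det(g)| = 1
Volume element: dV = 1 dt dx dy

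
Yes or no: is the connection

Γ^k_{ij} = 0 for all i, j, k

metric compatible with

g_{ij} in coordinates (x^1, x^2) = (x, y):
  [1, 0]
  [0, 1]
Using ∇_k g_{ij} = ∂_k g_{ij} - Γ^m_{ki} g_{mj} - Γ^m_{kj} g_{im}:
e.g. ∇_y g_{yy} = (0) - (0) - (0) = 0
Every component ∇_k g_{ij} vanishes: the connection is metric compatible.
Yes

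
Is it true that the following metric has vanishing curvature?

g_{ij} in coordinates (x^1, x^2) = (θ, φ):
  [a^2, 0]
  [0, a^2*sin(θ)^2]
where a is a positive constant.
Non-zero Christoffel symbols:
Γ^θ_{φ φ} = -sin(2*θ)/2
Γ^φ_{θ φ} = 1/tan(θ)
Ricci tensor: R_{θθ} = 1, R_{θφ} = 0, R_{φφ} = sin(θ)^2
The Ricci tensor is non-zero, so the Riemann tensor is non-zero: not flat.
No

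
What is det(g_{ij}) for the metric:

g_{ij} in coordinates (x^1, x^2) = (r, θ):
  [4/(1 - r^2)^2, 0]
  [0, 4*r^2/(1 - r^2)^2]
For a 2×2 metric: det(g) = g_{11}·g_{22} - g_{12}·g_{21}
= (4/(1 - r^2)^2)·(4*r^2/(1 - r^2)^2) - (0)·(0)
= 16*r^2/(1 - r^2)^4 - 0
det(g) = 16*r^2/(1 - r^2)^4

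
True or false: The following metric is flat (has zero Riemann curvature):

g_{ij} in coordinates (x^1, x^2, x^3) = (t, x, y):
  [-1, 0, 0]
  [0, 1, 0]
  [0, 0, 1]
All metric components are constant, so every Christoffel symbol vanishes and R^i_{jkl} = 0.
True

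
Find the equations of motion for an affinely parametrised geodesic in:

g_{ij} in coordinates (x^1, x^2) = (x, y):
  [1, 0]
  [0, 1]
Geodesic equation: d^2x^k/dλ^2 + Γ^k_{ij} (dx^i/dλ)(dx^j/dλ) = 0.
All Christoffel symbols vanish, so the geodesics are straight lines:
d^2x/dλ^2 = 0
d^2y/dλ^2 = 0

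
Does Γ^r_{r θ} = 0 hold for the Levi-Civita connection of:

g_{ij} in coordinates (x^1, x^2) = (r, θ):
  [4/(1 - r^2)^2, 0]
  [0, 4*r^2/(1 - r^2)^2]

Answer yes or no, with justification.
Γ^r_{r θ} = (1/2) g^{rr} (∂_r g_{rθ} + ∂_θ g_{rr} - ∂_r g_{rθ}) = (1/2)((1 - r^2)^2/4)((0) + (0) - (0)) = 0
This equals the proposed value 0.
Yes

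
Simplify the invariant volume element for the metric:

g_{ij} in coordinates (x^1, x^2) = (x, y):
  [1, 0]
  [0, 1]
det(g) = 1
√|det(g)| = 1
Volume element: dV = 1 dx dy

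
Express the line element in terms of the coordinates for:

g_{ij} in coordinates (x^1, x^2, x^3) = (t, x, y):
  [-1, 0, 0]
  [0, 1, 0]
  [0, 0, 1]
ds^2 = g_{ij} dx^i dx^j; only the non-zero components contribute.
ds^2 = -dt^2 + dx^2 + dy^2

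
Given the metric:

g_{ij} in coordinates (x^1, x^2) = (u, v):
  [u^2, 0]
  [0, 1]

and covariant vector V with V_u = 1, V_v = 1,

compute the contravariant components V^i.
Inverse metric (diagonal): g^{uu} = 1/u^2, g^{vv} = 1
V^i = g^{ij} V_j:
V^u = (1/u^2)(1) + (0)(1) = 1/u^2
V^v = (0)(1) + (1)(1) = 1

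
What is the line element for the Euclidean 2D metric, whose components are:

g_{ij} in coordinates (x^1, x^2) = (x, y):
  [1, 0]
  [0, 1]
ds^2 = g_{ij} dx^i dx^j; only the non-zero components contribute.
ds^2 = dx^2 + dy^2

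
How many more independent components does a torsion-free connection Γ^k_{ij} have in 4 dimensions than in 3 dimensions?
Independent components in n dimensions: n × n(n+1)/2 = n^2(n+1)/2.
4D: 4 × 10 = 40
3D: 3 × 6 = 18
Difference = 40 - 18 = 22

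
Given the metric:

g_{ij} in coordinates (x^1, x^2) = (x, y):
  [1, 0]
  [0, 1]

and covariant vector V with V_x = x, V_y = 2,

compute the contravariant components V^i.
Inverse metric (diagonal): g^{xx} = 1, g^{yy} = 1
V^i = g^{ij} V_j:
V^x = (1)(x) + (0)(2) = x
V^y = (0)(x) + (1)(2) = 2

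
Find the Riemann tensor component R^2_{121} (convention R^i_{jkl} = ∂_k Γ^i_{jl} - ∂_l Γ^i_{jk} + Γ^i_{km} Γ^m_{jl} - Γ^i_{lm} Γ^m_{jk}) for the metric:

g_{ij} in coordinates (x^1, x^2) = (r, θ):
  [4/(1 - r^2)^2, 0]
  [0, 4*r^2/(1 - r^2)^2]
Non-zero Christoffel symbols (Γ^k_{ij} = Γ^k_{ji}):
Γ^r_{r r} = 2*r/(1 - r^2)
Γ^r_{θ θ} = (r^3 + r)/(r^2 - 1)
Γ^θ_{r θ} = (-r^2 - 1)/(r^3 - r)
R^θ_{r θ r} = ∂_θ Γ^θ_{r r} - ∂_r Γ^θ_{r θ} + Γ^θ_{θ m} Γ^m_{r r} - Γ^θ_{r m} Γ^m_{r θ}
  = (0) - ((r^4 + 4*r^2 - 1)/(r^3 - r)^2) + (2*(r^2 + 1)/(r^2 - 1)^2) - ((r^2 + 1)^2/(r^3 - r)^2) = -4/(r^2 - 1)^2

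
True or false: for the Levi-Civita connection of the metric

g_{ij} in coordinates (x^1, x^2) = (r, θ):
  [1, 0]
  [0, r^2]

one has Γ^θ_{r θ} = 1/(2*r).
Γ^θ_{r θ} = (1/2) g^{θθ} (∂_r g_{θθ} + ∂_θ g_{θr} - ∂_θ g_{rθ}) = (1/2)(1/r^2)((2*r) + (0) - (0)) = 1/r
This differs from the proposed value 1/(2*r).
False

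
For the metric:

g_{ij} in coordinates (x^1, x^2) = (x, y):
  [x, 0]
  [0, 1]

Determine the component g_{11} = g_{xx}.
With x^1 = x, x^2 = y, g_{11} = g_{xx} is the row-1, column-1 entry of the matrix.
g_{11} = x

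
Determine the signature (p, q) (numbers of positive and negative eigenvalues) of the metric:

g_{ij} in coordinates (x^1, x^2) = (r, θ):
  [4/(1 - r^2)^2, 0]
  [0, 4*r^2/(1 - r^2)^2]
The metric is diagonal, so its eigenvalues are the diagonal entries: 4/(1 - r^2)^2, 4*r^2/(1 - r^2)^2 (at a generic point, where coordinate-dependent entries are positive).
2 positive, 0 negative.
(2, 0) - Riemannian (positive definite)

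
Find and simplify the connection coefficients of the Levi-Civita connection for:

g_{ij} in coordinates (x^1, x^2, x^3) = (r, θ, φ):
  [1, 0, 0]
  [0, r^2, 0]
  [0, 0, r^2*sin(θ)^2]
Using Γ^k_{ij} = (1/2) g^{km} (∂_i g_{mj} + ∂_j g_{mi} - ∂_m g_{ij}); the metric is diagonal, so only the m = k term contributes.
Non-zero symbols (using the symmetry Γ^k_{ij} = Γ^k_{ji}):
Γ^r_{θ θ} = (1/2) g^{rr} (∂_θ g_{rθ} + ∂_θ g_{rθ} - ∂_r g_{θθ}) = (1/2)(1)((0) + (0) - (2*r)) = -r
Γ^r_{φ φ} = (1/2) g^{rr} (∂_φ g_{rφ} + ∂_φ g_{rφ} - ∂_r g_{φφ}) = (1/2)(1)((0) + (0) - (2*r*sin(θ)^2)) = -r*sin(θ)^2
Γ^θ_{r θ} = (1/2) g^{θθ} (∂_r g_{θθ} + ∂_θ g_{θr} - ∂_θ g_{rθ}) = (1/2)(1/r^2)((2*r) + (0) - (0)) = 1/r
Γ^θ_{φ φ} = (1/2) g^{θθ} (∂_φ g_{θφ} + ∂_φ g_{θφ} - ∂_θ g_{φφ}) = (1/2)(1/r^2)((0) + (0) - (r^2*sin(2*θ))) = -sin(2*θ)/2
Γ^φ_{r φ} = (1/2) g^{φφ} (∂_r g_{φφ} + ∂_φ g_{φr} - ∂_φ g_{rφ}) = (1/2)(1/(r^2*sin(θ)^2))((2*r*sin(θ)^2) + (0) - (0)) = 1/r
Γ^φ_{θ φ} = (1/2) g^{φφ} (∂_θ g_{φφ} + ∂_φ g_{φθ} - ∂_φ g_{θφ}) = (1/2)(1/(r^2*sin(θ)^2))((r^2*sin(2*θ)) + (0) - (0)) = 1/tan(θ)
All other Christoffel symbols are zero.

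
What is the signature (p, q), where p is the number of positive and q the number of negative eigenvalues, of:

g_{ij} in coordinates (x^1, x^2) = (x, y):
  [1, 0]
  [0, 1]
The metric is diagonal, so its eigenvalues are the diagonal entries: 1, 1 (at a generic point, where coordinate-dependent entries are positive).
2 positive, 0 negative.
(2, 0) - Riemannian (positive definite)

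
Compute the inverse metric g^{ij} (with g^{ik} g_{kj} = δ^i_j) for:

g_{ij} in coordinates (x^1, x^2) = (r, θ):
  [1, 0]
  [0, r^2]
The metric is diagonal, so g^{ij} is diagonal with entries 1/g_{ii}: diag(1, 1/(r^2)).
g^{ij}:
  [1, 0]
  [0, 1/r^2]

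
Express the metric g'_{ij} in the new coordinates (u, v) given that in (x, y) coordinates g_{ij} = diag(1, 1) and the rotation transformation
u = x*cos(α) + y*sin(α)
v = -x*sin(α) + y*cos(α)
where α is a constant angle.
Invert the transformation: x = u*cos(α) - v*sin(α), y = u*sin(α) + v*cos(α)
g'_{ij} = (∂x^k/∂x'^i)(∂x^l/∂x'^j) g_{kl}; with g_{kl} = δ_{kl} this is Σ_k (∂x^k/∂x'^i)(∂x^k/∂x'^j).
Jacobian: ∂x/∂u = cos(α), ∂x/∂v = -sin(α), ∂y/∂u = sin(α), ∂y/∂v = cos(α)
g'_{uu} = (cos(α))(cos(α)) + (sin(α))(sin(α)) = 1
g'_{uv} = (cos(α))(-sin(α)) + (sin(α))(cos(α)) = 0
g'_{vv} = (-sin(α))(-sin(α)) + (cos(α))(cos(α)) = 1
g'_{ij} = diag(1, 1)
The Euclidean metric is invariant under rotations.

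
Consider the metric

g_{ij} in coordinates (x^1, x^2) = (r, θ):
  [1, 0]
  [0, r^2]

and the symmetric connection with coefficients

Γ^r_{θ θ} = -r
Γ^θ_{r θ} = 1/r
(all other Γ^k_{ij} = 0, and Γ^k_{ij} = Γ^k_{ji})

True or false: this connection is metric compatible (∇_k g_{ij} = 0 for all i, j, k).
Using ∇_k g_{ij} = ∂_k g_{ij} - Γ^m_{ki} g_{mj} - Γ^m_{kj} g_{im}:
e.g. ∇_r g_{θθ} = (2*r) - (r) - (r) = 0
Every component ∇_k g_{ij} vanishes: the connection is metric compatible.
True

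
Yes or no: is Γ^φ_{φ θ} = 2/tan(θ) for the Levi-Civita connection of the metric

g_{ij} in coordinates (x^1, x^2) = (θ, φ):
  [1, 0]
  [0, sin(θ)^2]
Γ^φ_{φ θ} = (1/2) g^{φφ} (∂_φ g_{φθ} + ∂_θ g_{φφ} - ∂_φ g_{φθ}) = (1/2)(1/sin(θ)^2)((0) + (sin(2*θ)) - (0)) = 1/tan(θ)
This differs from the proposed value 2/tan(θ).
No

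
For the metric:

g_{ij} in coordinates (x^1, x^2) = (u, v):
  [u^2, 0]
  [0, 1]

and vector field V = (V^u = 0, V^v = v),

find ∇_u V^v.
Non-zero Christoffel symbols:
Γ^u_{u u} = 1/u
∇_u V^v = ∂_u V^v + Γ^v_{u j} V^j
  = (0) + (0)(0) + (0)(v)
  = 0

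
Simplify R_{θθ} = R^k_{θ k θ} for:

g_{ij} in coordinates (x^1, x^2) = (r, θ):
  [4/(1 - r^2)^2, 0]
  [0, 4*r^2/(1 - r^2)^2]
Non-zero Christoffel symbols (Γ^k_{ij} = Γ^k_{ji}):
Γ^r_{r r} = 2*r/(1 - r^2)
Γ^r_{θ θ} = (r^3 + r)/(r^2 - 1)
Γ^θ_{r θ} = (-r^2 - 1)/(r^3 - r)
R^r_{θ r θ} = ∂_r Γ^r_{θ θ} - ∂_θ Γ^r_{θ r} + Γ^r_{r m} Γ^m_{θ θ} - Γ^r_{θ m} Γ^m_{θ r}
  = ((r^4 - 4*r^2 - 1)/(r^2 - 1)^2) - (0) + (-2*r^2*(r^2 + 1)/(r^2 - 1)^2) - (-(r^2 + 1)^2/(r^2 - 1)^2) = -4*r^2/(r^2 - 1)^2
R^θ_{θ θ θ} = 0 (a repeated index in an antisymmetric pair)
R_{θθ} = R^r_{θ r θ} + R^θ_{θ θ θ} = (-4*r^2/(r^2 - 1)^2) + (0) = -4*r^2/(r^2 - 1)^2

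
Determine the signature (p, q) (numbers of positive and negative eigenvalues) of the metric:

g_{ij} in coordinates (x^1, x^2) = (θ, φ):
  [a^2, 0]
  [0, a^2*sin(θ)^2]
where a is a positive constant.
The metric is diagonal, so its eigenvalues are the diagonal entries: a^2, a^2*sin(θ)^2 (at a generic point, where coordinate-dependent entries are positive).
2 positive, 0 negative.
(2, 0) - Riemannian (positive definite)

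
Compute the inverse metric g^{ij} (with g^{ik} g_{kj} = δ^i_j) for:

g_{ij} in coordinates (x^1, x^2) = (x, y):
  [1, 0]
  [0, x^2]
The metric is diagonal, so g^{ij} is diagonal with entries 1/g_{ii}: diag(1, 1/(x^2)).
g^{ij}:
  [1, 0]
  [0, 1/x^2]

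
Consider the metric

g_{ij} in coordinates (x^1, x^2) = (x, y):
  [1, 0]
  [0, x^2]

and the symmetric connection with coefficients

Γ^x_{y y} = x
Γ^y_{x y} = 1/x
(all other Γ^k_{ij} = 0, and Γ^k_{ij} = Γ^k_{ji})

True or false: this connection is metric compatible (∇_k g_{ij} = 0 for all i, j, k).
Using ∇_k g_{ij} = ∂_k g_{ij} - Γ^m_{ki} g_{mj} - Γ^m_{kj} g_{im}:
∇_y g_{xy} = (0) - (x) - (x) = -2*x ≠ 0
So the connection is not metric compatible (it is not the Levi-Civita connection).
False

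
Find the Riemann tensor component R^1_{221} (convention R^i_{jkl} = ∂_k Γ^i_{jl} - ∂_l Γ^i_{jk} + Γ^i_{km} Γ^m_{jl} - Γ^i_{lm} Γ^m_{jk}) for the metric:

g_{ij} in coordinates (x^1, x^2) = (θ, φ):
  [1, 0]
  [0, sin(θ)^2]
Non-zero Christoffel symbols (Γ^k_{ij} = Γ^k_{ji}):
Γ^θ_{φ φ} = -sin(2*θ)/2
Γ^φ_{θ φ} = 1/tan(θ)
R^θ_{φ φ θ} = ∂_φ Γ^θ_{φ θ} - ∂_θ Γ^θ_{φ φ} + Γ^θ_{φ m} Γ^m_{φ θ} - Γ^θ_{θ m} Γ^m_{φ φ}
  = (0) - (-cos(2*θ)) + (-cos(θ)^2) - (0) = -sin(θ)^2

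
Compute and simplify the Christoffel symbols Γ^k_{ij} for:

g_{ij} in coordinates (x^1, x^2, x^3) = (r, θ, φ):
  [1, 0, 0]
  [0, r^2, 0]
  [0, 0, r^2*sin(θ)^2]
Using Γ^k_{ij} = (1/2) g^{km} (∂_i g_{mj} + ∂_j g_{mi} - ∂_m g_{ij}); the metric is diagonal, so only the m = k term contributes.
Non-zero symbols (using the symmetry Γ^k_{ij} = Γ^k_{ji}):
Γ^r_{θ θ} = (1/2) g^{rr} (∂_θ g_{rθ} + ∂_θ g_{rθ} - ∂_r g_{θθ}) = (1/2)(1)((0) + (0) - (2*r)) = -r
Γ^r_{φ φ} = (1/2) g^{rr} (∂_φ g_{rφ} + ∂_φ g_{rφ} - ∂_r g_{φφ}) = (1/2)(1)((0) + (0) - (2*r*sin(θ)^2)) = -r*sin(θ)^2
Γ^θ_{r θ} = (1/2) g^{θθ} (∂_r g_{θθ} + ∂_θ g_{θr} - ∂_θ g_{rθ}) = (1/2)(1/r^2)((2*r) + (0) - (0)) = 1/r
Γ^θ_{φ φ} = (1/2) g^{θθ} (∂_φ g_{θφ} + ∂_φ g_{θφ} - ∂_θ g_{φφ}) = (1/2)(1/r^2)((0) + (0) - (r^2*sin(2*θ))) = -sin(2*θ)/2
Γ^φ_{r φ} = (1/2) g^{φφ} (∂_r g_{φφ} + ∂_φ g_{φr} - ∂_φ g_{rφ}) = (1/2)(1/(r^2*sin(θ)^2))((2*r*sin(θ)^2) + (0) - (0)) = 1/r
Γ^φ_{θ φ} = (1/2) g^{φφ} (∂_θ g_{φφ} + ∂_φ g_{φθ} - ∂_φ g_{θφ}) = (1/2)(1/(r^2*sin(θ)^2))((r^2*sin(2*θ)) + (0) - (0)) = 1/tan(θ)
All other Christoffel symbols are zero.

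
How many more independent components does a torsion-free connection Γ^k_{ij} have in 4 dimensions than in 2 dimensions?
Independent components in n dimensions: n × n(n+1)/2 = n^2(n+1)/2.
4D: 4 × 10 = 40
2D: 2 × 3 = 6
Difference = 40 - 6 = 34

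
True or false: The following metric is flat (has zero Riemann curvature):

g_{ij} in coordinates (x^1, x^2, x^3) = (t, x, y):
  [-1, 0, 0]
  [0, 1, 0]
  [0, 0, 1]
All metric components are constant, so every Christoffel symbol vanishes and R^i_{jkl} = 0.
True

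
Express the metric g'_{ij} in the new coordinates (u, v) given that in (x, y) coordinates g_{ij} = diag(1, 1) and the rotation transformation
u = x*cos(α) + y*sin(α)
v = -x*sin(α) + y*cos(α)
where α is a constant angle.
Invert the transformation: x = u*cos(α) - v*sin(α), y = u*sin(α) + v*cos(α)
g'_{ij} = (∂x^k/∂x'^i)(∂x^l/∂x'^j) g_{kl}; with g_{kl} = δ_{kl} this is Σ_k (∂x^k/∂x'^i)(∂x^k/∂x'^j).
Jacobian: ∂x/∂u = cos(α), ∂x/∂v = -sin(α), ∂y/∂u = sin(α), ∂y/∂v = cos(α)
g'_{uu} = (cos(α))(cos(α)) + (sin(α))(sin(α)) = 1
g'_{uv} = (cos(α))(-sin(α)) + (sin(α))(cos(α)) = 0
g'_{vv} = (-sin(α))(-sin(α)) + (cos(α))(cos(α)) = 1
g'_{ij} = diag(1, 1)
The Euclidean metric is invariant under rotations.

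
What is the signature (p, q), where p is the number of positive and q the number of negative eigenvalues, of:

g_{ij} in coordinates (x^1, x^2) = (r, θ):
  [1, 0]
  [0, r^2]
The metric is diagonal, so its eigenvalues are the diagonal entries: 1, r^2 (at a generic point, where coordinate-dependent entries are positive).
2 positive, 0 negative.
(2, 0) - Riemannian (positive definite)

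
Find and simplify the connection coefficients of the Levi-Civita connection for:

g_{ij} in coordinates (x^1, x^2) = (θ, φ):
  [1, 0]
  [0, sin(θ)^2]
Using Γ^k_{ij} = (1/2) g^{km} (∂_i g_{mj} + ∂_j g_{mi} - ∂_m g_{ij}); the metric is diagonal, so only the m = k term contributes.
Non-zero symbols (using the symmetry Γ^k_{ij} = Γ^k_{ji}):
Γ^θ_{φ φ} = (1/2) g^{θθ} (∂_φ g_{θφ} + ∂_φ g_{θφ} - ∂_θ g_{φφ}) = (1/2)(1)((0) + (0) - (sin(2*θ))) = -sin(2*θ)/2
Γ^φ_{θ φ} = (1/2) g^{φφ} (∂_θ g_{φφ} + ∂_φ g_{φθ} - ∂_φ g_{θφ}) = (1/2)(1/sin(θ)^2)((sin(2*θ)) + (0) - (0)) = 1/tan(θ)
All other Christoffel symbols are zero.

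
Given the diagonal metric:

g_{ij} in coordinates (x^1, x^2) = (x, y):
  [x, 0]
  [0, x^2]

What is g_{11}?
With x^1 = x, x^2 = y, g_{11} = g_{xx} is the row-1, column-1 entry of the matrix.
g_{11} = x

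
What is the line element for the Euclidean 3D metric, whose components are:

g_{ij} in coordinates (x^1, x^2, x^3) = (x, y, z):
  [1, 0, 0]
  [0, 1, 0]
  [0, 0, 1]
ds^2 = g_{ij} dx^i dx^j; only the non-zero components contribute.
ds^2 = dx^2 + dy^2 + dz^2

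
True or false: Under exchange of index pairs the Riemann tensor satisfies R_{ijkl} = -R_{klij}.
The pair-exchange symmetry has a plus sign: R_{ijkl} = +R_{klij}.
False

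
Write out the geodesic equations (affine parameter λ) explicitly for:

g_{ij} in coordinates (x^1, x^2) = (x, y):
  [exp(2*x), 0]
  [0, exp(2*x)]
Geodesic equation: d^2x^k/dλ^2 + Γ^k_{ij} (dx^i/dλ)(dx^j/dλ) = 0.
Non-zero Christoffel symbols:
Γ^x_{x x} = 1
Γ^x_{y y} = -1
Γ^y_{x y} = 1
Substituting (the symmetric pair Γ^k_{ij}, Γ^k_{ji} combines into a factor 2):
d^2x/dλ^2 + (dx/dλ)^2 - (dy/dλ)^2 = 0
d^2y/dλ^2 + 2 (dx/dλ)(dy/dλ) = 0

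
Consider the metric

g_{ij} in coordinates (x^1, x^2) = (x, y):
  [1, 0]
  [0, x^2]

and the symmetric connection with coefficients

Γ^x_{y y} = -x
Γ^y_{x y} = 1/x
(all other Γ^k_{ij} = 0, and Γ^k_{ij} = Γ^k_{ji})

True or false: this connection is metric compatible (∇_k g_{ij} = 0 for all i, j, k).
Using ∇_k g_{ij} = ∂_k g_{ij} - Γ^m_{ki} g_{mj} - Γ^m_{kj} g_{im}:
e.g. ∇_x g_{yy} = (2*x) - (x) - (x) = 0
Every component ∇_k g_{ij} vanishes: the connection is metric compatible.
True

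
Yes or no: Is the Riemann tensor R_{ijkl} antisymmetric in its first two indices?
R_{ijkl} = -R_{jikl} (follows from metric compatibility).
Yes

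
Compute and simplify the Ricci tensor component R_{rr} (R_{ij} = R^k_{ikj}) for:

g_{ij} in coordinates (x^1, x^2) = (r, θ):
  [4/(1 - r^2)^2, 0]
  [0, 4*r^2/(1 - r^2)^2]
Non-zero Christoffel symbols (Γ^k_{ij} = Γ^k_{ji}):
Γ^r_{r r} = 2*r/(1 - r^2)
Γ^r_{θ θ} = (r^3 + r)/(r^2 - 1)
Γ^θ_{r θ} = (-r^2 - 1)/(r^3 - r)
R^r_{r r r} = 0 (a repeated index in an antisymmetric pair)
R^θ_{r θ r} = ∂_θ Γ^θ_{r r} - ∂_r Γ^θ_{r θ} + Γ^θ_{θ m} Γ^m_{r r} - Γ^θ_{r m} Γ^m_{r θ}
  = (0) - ((r^4 + 4*r^2 - 1)/(r^3 - r)^2) + (2*(r^2 + 1)/(r^2 - 1)^2) - ((r^2 + 1)^2/(r^3 - r)^2) = -4/(r^2 - 1)^2
R_{rr} = R^r_{r r r} + R^θ_{r θ r} = (0) + (-4/(r^2 - 1)^2) = -4/(r^2 - 1)^2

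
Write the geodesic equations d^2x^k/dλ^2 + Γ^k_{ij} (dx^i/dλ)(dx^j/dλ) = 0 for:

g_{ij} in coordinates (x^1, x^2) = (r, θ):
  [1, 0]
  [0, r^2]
Geodesic equation: d^2x^k/dλ^2 + Γ^k_{ij} (dx^i/dλ)(dx^j/dλ) = 0.
Non-zero Christoffel symbols:
Γ^r_{θ θ} = -r
Γ^θ_{r θ} = 1/r
Substituting (the symmetric pair Γ^k_{ij}, Γ^k_{ji} combines into a factor 2):
d^2r/dλ^2 - r (dθ/dλ)^2 = 0
d^2θ/dλ^2 + (2/r) (dr/dλ)(dθ/dλ) = 0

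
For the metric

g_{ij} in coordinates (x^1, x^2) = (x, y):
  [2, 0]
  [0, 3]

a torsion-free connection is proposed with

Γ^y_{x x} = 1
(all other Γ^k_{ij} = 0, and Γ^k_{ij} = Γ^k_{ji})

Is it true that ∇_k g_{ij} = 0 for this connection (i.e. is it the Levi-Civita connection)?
Using ∇_k g_{ij} = ∂_k g_{ij} - Γ^m_{ki} g_{mj} - Γ^m_{kj} g_{im}:
∇_x g_{xy} = (0) - (3) - (0) = -3 ≠ 0
So the connection is not metric compatible (it is not the Levi-Civita connection).
No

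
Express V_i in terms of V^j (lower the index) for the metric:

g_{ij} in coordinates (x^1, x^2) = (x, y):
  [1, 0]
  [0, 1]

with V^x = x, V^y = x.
V_i = g_{ij} V^j:
V_x = (1)(x) + (0)(x) = x
V_y = (0)(x) + (1)(x) = x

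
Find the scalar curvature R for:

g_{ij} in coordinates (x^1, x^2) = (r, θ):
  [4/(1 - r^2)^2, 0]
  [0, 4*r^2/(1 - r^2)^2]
Non-zero Christoffel symbols (Γ^k_{ij} = Γ^k_{ji}):
Γ^r_{r r} = 2*r/(1 - r^2)
Γ^r_{θ θ} = (r^3 + r)/(r^2 - 1)
Γ^θ_{r θ} = (-r^2 - 1)/(r^3 - r)
Ricci tensor (R_{ij} = R^k_{ikj}): R_{rr} = -4/(r^2 - 1)^2, R_{rθ} = 0, R_{θθ} = -4*r^2/(r^2 - 1)^2
Inverse metric: g^{rr} = (1 - r^2)^2/4, g^{θθ} = (1 - r^2)^2/(4*r^2)
R = g^{ij} R_{ij} = ((1 - r^2)^2/4)(-4/(r^2 - 1)^2) + ((1 - r^2)^2/(4*r^2))(-4*r^2/(r^2 - 1)^2) = -2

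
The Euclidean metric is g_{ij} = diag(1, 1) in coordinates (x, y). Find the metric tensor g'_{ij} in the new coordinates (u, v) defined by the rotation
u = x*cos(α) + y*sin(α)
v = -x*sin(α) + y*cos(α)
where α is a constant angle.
Invert the transformation: x = u*cos(α) - v*sin(α), y = u*sin(α) + v*cos(α)
g'_{ij} = (∂x^k/∂x'^i)(∂x^l/∂x'^j) g_{kl}; with g_{kl} = δ_{kl} this is Σ_k (∂x^k/∂x'^i)(∂x^k/∂x'^j).
Jacobian: ∂x/∂u = cos(α), ∂x/∂v = -sin(α), ∂y/∂u = sin(α), ∂y/∂v = cos(α)
g'_{uu} = (cos(α))(cos(α)) + (sin(α))(sin(α)) = 1
g'_{uv} = (cos(α))(-sin(α)) + (sin(α))(cos(α)) = 0
g'_{vv} = (-sin(α))(-sin(α)) + (cos(α))(cos(α)) = 1
g'_{ij} = diag(1, 1)
The Euclidean metric is invariant under rotations.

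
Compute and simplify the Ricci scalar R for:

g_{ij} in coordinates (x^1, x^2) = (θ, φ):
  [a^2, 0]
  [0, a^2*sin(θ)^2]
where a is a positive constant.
Non-zero Christoffel symbols (Γ^k_{ij} = Γ^k_{ji}):
Γ^θ_{φ φ} = -sin(2*θ)/2
Γ^φ_{θ φ} = 1/tan(θ)
Ricci tensor (R_{ij} = R^k_{ikj}): R_{θθ} = 1, R_{θφ} = 0, R_{φφ} = sin(θ)^2
Inverse metric: g^{θθ} = 1/a^2, g^{φφ} = 1/(a^2*sin(θ)^2)
R = g^{ij} R_{ij} = (1/a^2)(1) + (1/(a^2*sin(θ)^2))(sin(θ)^2) = 2/a^2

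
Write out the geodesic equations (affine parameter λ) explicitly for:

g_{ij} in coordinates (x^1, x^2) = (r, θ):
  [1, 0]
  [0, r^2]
Geodesic equation: d^2x^k/dλ^2 + Γ^k_{ij} (dx^i/dλ)(dx^j/dλ) = 0.
Non-zero Christoffel symbols:
Γ^r_{θ θ} = -r
Γ^θ_{r θ} = 1/r
Substituting (the symmetric pair Γ^k_{ij}, Γ^k_{ji} combines into a factor 2):
d^2r/dλ^2 - r (dθ/dλ)^2 = 0
d^2θ/dλ^2 + (2/r) (dr/dλ)(dθ/dλ) = 0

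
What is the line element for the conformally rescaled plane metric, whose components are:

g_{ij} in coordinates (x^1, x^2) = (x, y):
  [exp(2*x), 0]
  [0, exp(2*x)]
ds^2 = g_{ij} dx^i dx^j; only the non-zero components contribute.
ds^2 = exp(2*x) dx^2 + exp(2*x) dy^2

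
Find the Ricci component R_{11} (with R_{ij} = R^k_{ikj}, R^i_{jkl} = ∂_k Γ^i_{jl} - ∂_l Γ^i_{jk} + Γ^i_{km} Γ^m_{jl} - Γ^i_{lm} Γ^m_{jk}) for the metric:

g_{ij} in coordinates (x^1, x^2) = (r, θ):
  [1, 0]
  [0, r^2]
Non-zero Christoffel symbols (Γ^k_{ij} = Γ^k_{ji}):
Γ^r_{θ θ} = -r
Γ^θ_{r θ} = 1/r
R^r_{r r r} = 0 (a repeated index in an antisymmetric pair)
R^θ_{r θ r} = ∂_θ Γ^θ_{r r} - ∂_r Γ^θ_{r θ} + Γ^θ_{θ m} Γ^m_{r r} - Γ^θ_{r m} Γ^m_{r θ}
  = (0) - (-1/r^2) + (0) - (1/r^2) = 0
R_{rr} = R^r_{r r r} + R^θ_{r θ r} = (0) + (0) = 0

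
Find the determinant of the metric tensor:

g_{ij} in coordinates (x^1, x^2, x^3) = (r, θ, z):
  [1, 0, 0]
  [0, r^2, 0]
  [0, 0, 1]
Diagonal metric: det(g) = g_{11}·g_{22}·g_{33}
= (1)·(r^2)·(1)
det(g) = r^2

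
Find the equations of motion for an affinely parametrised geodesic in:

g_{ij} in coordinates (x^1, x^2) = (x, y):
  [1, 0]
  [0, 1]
Geodesic equation: d^2x^k/dλ^2 + Γ^k_{ij} (dx^i/dλ)(dx^j/dλ) = 0.
All Christoffel symbols vanish, so the geodesics are straight lines:
d^2x/dλ^2 = 0
d^2y/dλ^2 = 0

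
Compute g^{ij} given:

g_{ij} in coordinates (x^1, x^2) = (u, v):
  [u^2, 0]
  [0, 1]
The metric is diagonal, so g^{ij} is diagonal with entries 1/g_{ii}: diag(1/(u^2), 1).
g^{ij}:
  [1/u^2, 0]
  [0, 1]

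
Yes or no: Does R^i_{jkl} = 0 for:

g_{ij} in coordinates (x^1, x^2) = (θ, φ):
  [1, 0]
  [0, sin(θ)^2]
Non-zero Christoffel symbols:
Γ^θ_{φ φ} = -sin(2*θ)/2
Γ^φ_{θ φ} = 1/tan(θ)
Ricci tensor: R_{θθ} = 1, R_{θφ} = 0, R_{φφ} = sin(θ)^2
The Ricci tensor is non-zero, so the Riemann tensor is non-zero: not flat.
No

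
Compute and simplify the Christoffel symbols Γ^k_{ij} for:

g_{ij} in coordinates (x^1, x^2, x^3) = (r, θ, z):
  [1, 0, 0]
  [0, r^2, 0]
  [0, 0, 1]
Using Γ^k_{ij} = (1/2) g^{km} (∂_i g_{mj} + ∂_j g_{mi} - ∂_m g_{ij}); the metric is diagonal, so only the m = k term contributes.
Non-zero symbols (using the symmetry Γ^k_{ij} = Γ^k_{ji}):
Γ^r_{θ θ} = (1/2) g^{rr} (∂_θ g_{rθ} + ∂_θ g_{rθ} - ∂_r g_{θθ}) = (1/2)(1)((0) + (0) - (2*r)) = -r
Γ^θ_{r θ} = (1/2) g^{θθ} (∂_r g_{θθ} + ∂_θ g_{θr} - ∂_θ g_{rθ}) = (1/2)(1/r^2)((2*r) + (0) - (0)) = 1/r
All other Christoffel symbols are zero.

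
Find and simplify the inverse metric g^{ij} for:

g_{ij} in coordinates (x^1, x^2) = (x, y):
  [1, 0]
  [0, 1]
The metric is diagonal, so g^{ij} is diagonal with entries 1/g_{ii}: diag(1, 1).
g^{ij}:
  [1, 0]
  [0, 1]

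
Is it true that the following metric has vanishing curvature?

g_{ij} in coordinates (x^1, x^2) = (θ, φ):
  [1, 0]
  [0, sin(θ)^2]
Non-zero Christoffel symbols:
Γ^θ_{φ φ} = -sin(2*θ)/2
Γ^φ_{θ φ} = 1/tan(θ)
Ricci tensor: R_{θθ} = 1, R_{θφ} = 0, R_{φφ} = sin(θ)^2
The Ricci tensor is non-zero, so the Riemann tensor is non-zero: not flat.
No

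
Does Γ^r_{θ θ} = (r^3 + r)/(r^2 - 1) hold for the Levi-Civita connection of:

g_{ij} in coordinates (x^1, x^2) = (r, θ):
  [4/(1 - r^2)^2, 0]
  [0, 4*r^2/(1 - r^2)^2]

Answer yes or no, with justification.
Γ^r_{θ θ} = (1/2) g^{rr} (∂_θ g_{rθ} + ∂_θ g_{rθ} - ∂_r g_{θθ}) = (1/2)((1 - r^2)^2/4)((0) + (0) - (-8*(r^3 + r)/(r^2 - 1)^3)) = (r^3 + r)/(r^2 - 1)
This equals the proposed value (r^3 + r)/(r^2 - 1).
Yes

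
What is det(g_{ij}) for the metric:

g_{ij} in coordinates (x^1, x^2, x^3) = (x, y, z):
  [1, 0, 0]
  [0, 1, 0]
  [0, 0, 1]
Diagonal metric: det(g) = g_{11}·g_{22}·g_{33}
= (1)·(1)·(1)
det(g) = 1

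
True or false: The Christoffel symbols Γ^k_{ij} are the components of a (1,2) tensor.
Under a change of coordinates Γ picks up an inhomogeneous term ∂²x/∂x'∂x'; e.g. Γ = 0 in Cartesian coordinates but Γ^r_{θθ} = -r in polar coordinates on the same flat plane.
False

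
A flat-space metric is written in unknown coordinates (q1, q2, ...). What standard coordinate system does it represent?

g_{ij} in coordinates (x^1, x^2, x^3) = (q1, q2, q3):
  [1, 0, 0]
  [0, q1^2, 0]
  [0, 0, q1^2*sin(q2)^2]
The line element ds^2 = dq1^2 + q1^2 dq2^2 + q1^2 sin(q2)^2 dq3^2 is dr^2 + r^2 dθ^2 + r^2 sin(θ)^2 dφ^2 with q1 = r, q2 = θ, q3 = φ.
spherical coordinates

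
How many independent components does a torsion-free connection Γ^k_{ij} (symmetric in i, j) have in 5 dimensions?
Γ^k_{ij} has n choices for the upper index and n(n+1)/2 independent symmetric lower index pairs.
Total = 5 × 5×6/2 = 5 × 15 = 75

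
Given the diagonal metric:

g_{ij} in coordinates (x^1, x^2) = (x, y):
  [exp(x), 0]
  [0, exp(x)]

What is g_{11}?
With x^1 = x, x^2 = y, g_{11} = g_{xx} is the row-1, column-1 entry of the matrix.
g_{11} = exp(x)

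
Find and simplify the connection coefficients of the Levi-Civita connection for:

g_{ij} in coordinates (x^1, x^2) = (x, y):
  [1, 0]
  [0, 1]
Using Γ^k_{ij} = (1/2) g^{km} (∂_i g_{mj} + ∂_j g_{mi} - ∂_m g_{ij}); the metric is diagonal, so only the m = k term contributes.
Every metric component is constant, so all ∂_m g_{ij} = 0 and every Christoffel symbol vanishes.
All Christoffel symbols are zero.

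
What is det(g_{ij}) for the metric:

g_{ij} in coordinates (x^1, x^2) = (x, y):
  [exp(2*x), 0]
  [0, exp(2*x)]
For a 2×2 metric: det(g) = g_{11}·g_{22} - g_{12}·g_{21}
= (exp(2*x))·(exp(2*x)) - (0)·(0)
= exp(4*x) - 0
det(g) = exp(4*x)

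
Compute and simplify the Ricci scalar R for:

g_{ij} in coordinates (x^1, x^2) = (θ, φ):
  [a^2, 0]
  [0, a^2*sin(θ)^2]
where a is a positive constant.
Non-zero Christoffel symbols (Γ^k_{ij} = Γ^k_{ji}):
Γ^θ_{φ φ} = -sin(2*θ)/2
Γ^φ_{θ φ} = 1/tan(θ)
Ricci tensor (R_{ij} = R^k_{ikj}): R_{θθ} = 1, R_{θφ} = 0, R_{φφ} = sin(θ)^2
Inverse metric: g^{θθ} = 1/a^2, g^{φφ} = 1/(a^2*sin(θ)^2)
R = g^{ij} R_{ij} = (1/a^2)(1) + (1/(a^2*sin(θ)^2))(sin(θ)^2) = 2/a^2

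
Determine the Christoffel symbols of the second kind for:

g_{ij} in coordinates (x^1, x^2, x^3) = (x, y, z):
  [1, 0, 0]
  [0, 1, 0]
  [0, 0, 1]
Using Γ^k_{ij} = (1/2) g^{km} (∂_i g_{mj} + ∂_j g_{mi} - ∂_m g_{ij}); the metric is diagonal, so only the m = k term contributes.
Every metric component is constant, so all ∂_m g_{ij} = 0 and every Christoffel symbol vanishes.
All Christoffel symbols are zero.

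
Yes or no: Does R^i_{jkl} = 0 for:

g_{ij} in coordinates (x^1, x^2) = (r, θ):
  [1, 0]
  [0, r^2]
Non-zero Christoffel symbols:
Γ^r_{θ θ} = -r
Γ^θ_{r θ} = 1/r
Ricci tensor: R_{rr} = 0, R_{rθ} = 0, R_{θθ} = 0
All R_{ij} vanish; in 2 dimensions the Riemann tensor is fully determined by the Ricci tensor, so R^i_{jkl} = 0: the metric is flat (curvilinear coordinates on flat space).
Yes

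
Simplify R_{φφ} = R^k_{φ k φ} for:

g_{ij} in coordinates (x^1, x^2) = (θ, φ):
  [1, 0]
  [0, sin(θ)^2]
Non-zero Christoffel symbols (Γ^k_{ij} = Γ^k_{ji}):
Γ^θ_{φ φ} = -sin(2*θ)/2
Γ^φ_{θ φ} = 1/tan(θ)
R^θ_{φ θ φ} = ∂_θ Γ^θ_{φ φ} - ∂_φ Γ^θ_{φ θ} + Γ^θ_{θ m} Γ^m_{φ φ} - Γ^θ_{φ m} Γ^m_{φ θ}
  = (-cos(2*θ)) - (0) + (0) - (-cos(θ)^2) = sin(θ)^2
R^φ_{φ φ φ} = 0 (a repeated index in an antisymmetric pair)
R_{φφ} = R^θ_{φ θ φ} + R^φ_{φ φ φ} = (sin(θ)^2) + (0) = sin(θ)^2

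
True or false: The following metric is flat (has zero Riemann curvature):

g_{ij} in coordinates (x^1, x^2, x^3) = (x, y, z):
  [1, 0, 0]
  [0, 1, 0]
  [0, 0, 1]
All metric components are constant, so every Christoffel symbol vanishes and R^i_{jkl} = 0.
True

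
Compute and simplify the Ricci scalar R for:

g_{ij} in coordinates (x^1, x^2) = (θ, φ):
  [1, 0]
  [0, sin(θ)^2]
Non-zero Christoffel symbols (Γ^k_{ij} = Γ^k_{ji}):
Γ^θ_{φ φ} = -sin(2*θ)/2
Γ^φ_{θ φ} = 1/tan(θ)
Ricci tensor (R_{ij} = R^k_{ikj}): R_{θθ} = 1, R_{θφ} = 0, R_{φφ} = sin(θ)^2
Inverse metric: g^{θθ} = 1, g^{φφ} = 1/sin(θ)^2
R = g^{ij} R_{ij} = (1)(1) + (1/sin(θ)^2)(sin(θ)^2) = 2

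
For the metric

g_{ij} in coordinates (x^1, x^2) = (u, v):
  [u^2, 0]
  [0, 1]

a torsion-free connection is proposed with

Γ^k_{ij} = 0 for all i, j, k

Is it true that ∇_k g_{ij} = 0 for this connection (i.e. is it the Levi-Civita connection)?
Using ∇_k g_{ij} = ∂_k g_{ij} - Γ^m_{ki} g_{mj} - Γ^m_{kj} g_{im}:
∇_u g_{uu} = (2*u) - (0) - (0) = 2*u ≠ 0
So the connection is not metric compatible (it is not the Levi-Civita connection).
No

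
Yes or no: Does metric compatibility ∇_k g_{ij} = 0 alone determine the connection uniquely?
One also needs vanishing torsion; metric compatibility plus torsion-freeness singles out the Levi-Civita connection.
No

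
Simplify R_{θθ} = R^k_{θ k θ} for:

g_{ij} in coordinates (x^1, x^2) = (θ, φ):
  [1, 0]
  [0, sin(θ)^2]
Non-zero Christoffel symbols (Γ^k_{ij} = Γ^k_{ji}):
Γ^θ_{φ φ} = -sin(2*θ)/2
Γ^φ_{θ φ} = 1/tan(θ)
R^θ_{θ θ θ} = 0 (a repeated index in an antisymmetric pair)
R^φ_{θ φ θ} = ∂_φ Γ^φ_{θ θ} - ∂_θ Γ^φ_{θ φ} + Γ^φ_{φ m} Γ^m_{θ θ} - Γ^φ_{θ m} Γ^m_{θ φ}
  = (0) - (-1/sin(θ)^2) + (0) - (1/tan(θ)^2) = 1
R_{θθ} = R^θ_{θ θ θ} + R^φ_{θ φ θ} = (0) + (1) = 1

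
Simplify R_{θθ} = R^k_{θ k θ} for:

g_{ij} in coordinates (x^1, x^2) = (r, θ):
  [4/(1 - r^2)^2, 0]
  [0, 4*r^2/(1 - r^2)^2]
Non-zero Christoffel symbols (Γ^k_{ij} = Γ^k_{ji}):
Γ^r_{r r} = 2*r/(1 - r^2)
Γ^r_{θ θ} = (r^3 + r)/(r^2 - 1)
Γ^θ_{r θ} = (-r^2 - 1)/(r^3 - r)
R^r_{θ r θ} = ∂_r Γ^r_{θ θ} - ∂_θ Γ^r_{θ r} + Γ^r_{r m} Γ^m_{θ θ} - Γ^r_{θ m} Γ^m_{θ r}
  = ((r^4 - 4*r^2 - 1)/(r^2 - 1)^2) - (0) + (-2*r^2*(r^2 + 1)/(r^2 - 1)^2) - (-(r^2 + 1)^2/(r^2 - 1)^2) = -4*r^2/(r^2 - 1)^2
R^θ_{θ θ θ} = 0 (a repeated index in an antisymmetric pair)
R_{θθ} = R^r_{θ r θ} + R^θ_{θ θ θ} = (-4*r^2/(r^2 - 1)^2) + (0) = -4*r^2/(r^2 - 1)^2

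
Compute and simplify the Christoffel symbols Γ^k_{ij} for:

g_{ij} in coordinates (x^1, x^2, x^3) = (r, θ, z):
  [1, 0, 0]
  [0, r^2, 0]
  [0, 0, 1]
Using Γ^k_{ij} = (1/2) g^{km} (∂_i g_{mj} + ∂_j g_{mi} - ∂_m g_{ij}); the metric is diagonal, so only the m = k term contributes.
Non-zero symbols (using the symmetry Γ^k_{ij} = Γ^k_{ji}):
Γ^r_{θ θ} = (1/2) g^{rr} (∂_θ g_{rθ} + ∂_θ g_{rθ} - ∂_r g_{θθ}) = (1/2)(1)((0) + (0) - (2*r)) = -r
Γ^θ_{r θ} = (1/2) g^{θθ} (∂_r g_{θθ} + ∂_θ g_{θr} - ∂_θ g_{rθ}) = (1/2)(1/r^2)((2*r) + (0) - (0)) = 1/r
All other Christoffel symbols are zero.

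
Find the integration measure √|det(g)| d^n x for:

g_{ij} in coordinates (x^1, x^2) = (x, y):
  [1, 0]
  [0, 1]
det(g) = 1
√|det(g)| = 1
Volume element: dV = 1 dx dy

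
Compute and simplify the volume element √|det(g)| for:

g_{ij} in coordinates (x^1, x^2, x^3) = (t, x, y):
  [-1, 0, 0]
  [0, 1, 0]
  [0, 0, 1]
det(g) = -1
√|det(g)| = 1
Volume element: dV = 1 dt dx dy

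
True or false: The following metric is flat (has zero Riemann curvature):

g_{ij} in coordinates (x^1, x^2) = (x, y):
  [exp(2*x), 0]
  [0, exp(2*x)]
Non-zero Christoffel symbols:
Γ^x_{x x} = 1
Γ^x_{y y} = -1
Γ^y_{x y} = 1
Ricci tensor: R_{xx} = 0, R_{xy} = 0, R_{yy} = 0
All R_{ij} vanish; in 2 dimensions the Riemann tensor is fully determined by the Ricci tensor, so R^i_{jkl} = 0: the metric is flat (curvilinear coordinates on flat space).
True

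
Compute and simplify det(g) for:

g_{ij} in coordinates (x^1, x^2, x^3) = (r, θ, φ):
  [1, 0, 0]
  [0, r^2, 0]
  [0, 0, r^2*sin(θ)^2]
Diagonal metric: det(g) = g_{11}·g_{22}·g_{33}
= (1)·(r^2)·(r^2*sin(θ)^2)
det(g) = r^4*sin(θ)^2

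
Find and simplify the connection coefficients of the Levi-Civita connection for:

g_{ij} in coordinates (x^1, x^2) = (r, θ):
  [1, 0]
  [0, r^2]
Using Γ^k_{ij} = (1/2) g^{km} (∂_i g_{mj} + ∂_j g_{mi} - ∂_m g_{ij}); the metric is diagonal, so only the m = k term contributes.
Non-zero symbols (using the symmetry Γ^k_{ij} = Γ^k_{ji}):
Γ^r_{θ θ} = (1/2) g^{rr} (∂_θ g_{rθ} + ∂_θ g_{rθ} - ∂_r g_{θθ}) = (1/2)(1)((0) + (0) - (2*r)) = -r
Γ^θ_{r θ} = (1/2) g^{θθ} (∂_r g_{θθ} + ∂_θ g_{θr} - ∂_θ g_{rθ}) = (1/2)(1/r^2)((2*r) + (0) - (0)) = 1/r
All other Christoffel symbols are zero.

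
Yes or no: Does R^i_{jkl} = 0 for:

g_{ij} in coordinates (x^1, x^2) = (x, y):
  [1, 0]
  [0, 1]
All metric components are constant, so every Christoffel symbol vanishes and R^i_{jkl} = 0.
Yes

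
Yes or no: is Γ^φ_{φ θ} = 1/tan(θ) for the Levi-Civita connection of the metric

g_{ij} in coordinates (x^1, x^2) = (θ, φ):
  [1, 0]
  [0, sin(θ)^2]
Γ^φ_{φ θ} = (1/2) g^{φφ} (∂_φ g_{φθ} + ∂_θ g_{φφ} - ∂_φ g_{φθ}) = (1/2)(1/sin(θ)^2)((0) + (sin(2*θ)) - (0)) = 1/tan(θ)
This equals the proposed value 1/tan(θ).
Yes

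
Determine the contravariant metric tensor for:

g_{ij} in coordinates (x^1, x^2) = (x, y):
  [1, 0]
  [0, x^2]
The metric is diagonal, so g^{ij} is diagonal with entries 1/g_{ii}: diag(1, 1/(x^2)).
g^{ij}:
  [1, 0]
  [0, 1/x^2]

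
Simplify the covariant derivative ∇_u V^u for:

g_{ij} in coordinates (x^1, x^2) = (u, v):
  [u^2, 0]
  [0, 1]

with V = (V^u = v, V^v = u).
Non-zero Christoffel symbols:
Γ^u_{u u} = 1/u
∇_u V^u = ∂_u V^u + Γ^u_{u j} V^j
  = (0) + (1/u)(v) + (0)(u)
  = v/u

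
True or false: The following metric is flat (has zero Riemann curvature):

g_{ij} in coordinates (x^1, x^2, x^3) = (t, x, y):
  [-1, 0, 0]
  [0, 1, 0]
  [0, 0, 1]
All metric components are constant, so every Christoffel symbol vanishes and R^i_{jkl} = 0.
True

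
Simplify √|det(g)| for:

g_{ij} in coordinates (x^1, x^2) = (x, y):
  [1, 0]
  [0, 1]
det(g) = 1
√|det(g)| = 1
Volume element: dV = 1 dx dy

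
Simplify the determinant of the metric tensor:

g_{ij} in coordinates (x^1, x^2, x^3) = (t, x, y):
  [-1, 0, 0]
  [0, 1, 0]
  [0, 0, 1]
Diagonal metric: det(g) = g_{11}·g_{22}·g_{33}
= (-1)·(1)·(1)
det(g) = -1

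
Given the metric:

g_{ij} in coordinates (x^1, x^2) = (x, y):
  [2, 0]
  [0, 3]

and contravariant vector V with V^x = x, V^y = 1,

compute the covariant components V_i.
V_i = g_{ij} V^j:
V_x = (2)(x) + (0)(1) = 2*x
V_y = (0)(x) + (3)(1) = 3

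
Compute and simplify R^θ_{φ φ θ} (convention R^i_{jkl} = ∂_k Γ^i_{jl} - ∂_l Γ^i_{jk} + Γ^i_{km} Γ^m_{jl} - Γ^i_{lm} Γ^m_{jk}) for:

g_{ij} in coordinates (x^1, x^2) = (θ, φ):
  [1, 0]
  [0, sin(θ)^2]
Non-zero Christoffel symbols (Γ^k_{ij} = Γ^k_{ji}):
Γ^θ_{φ φ} = -sin(2*θ)/2
Γ^φ_{θ φ} = 1/tan(θ)
R^θ_{φ φ θ} = ∂_φ Γ^θ_{φ θ} - ∂_θ Γ^θ_{φ φ} + Γ^θ_{φ m} Γ^m_{φ θ} - Γ^θ_{θ m} Γ^m_{φ φ}
  = (0) - (-cos(2*θ)) + (-cos(θ)^2) - (0) = -sin(θ)^2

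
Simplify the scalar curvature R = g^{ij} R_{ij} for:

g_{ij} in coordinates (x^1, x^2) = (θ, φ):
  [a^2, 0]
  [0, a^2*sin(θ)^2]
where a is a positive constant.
Non-zero Christoffel symbols (Γ^k_{ij} = Γ^k_{ji}):
Γ^θ_{φ φ} = -sin(2*θ)/2
Γ^φ_{θ φ} = 1/tan(θ)
Ricci tensor (R_{ij} = R^k_{ikj}): R_{θθ} = 1, R_{θφ} = 0, R_{φφ} = sin(θ)^2
Inverse metric: g^{θθ} = 1/a^2, g^{φφ} = 1/(a^2*sin(θ)^2)
R = g^{ij} R_{ij} = (1/a^2)(1) + (1/(a^2*sin(θ)^2))(sin(θ)^2) = 2/a^2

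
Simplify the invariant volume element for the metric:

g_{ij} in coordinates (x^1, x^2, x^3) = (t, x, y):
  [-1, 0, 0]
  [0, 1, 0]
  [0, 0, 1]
det(g) = -1
√|det(g)| = 1
Volume element: dV = 1 dt dx dy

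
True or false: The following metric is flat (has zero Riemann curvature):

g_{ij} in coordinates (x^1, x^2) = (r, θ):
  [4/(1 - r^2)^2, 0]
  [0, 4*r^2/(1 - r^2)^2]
Non-zero Christoffel symbols:
Γ^r_{r r} = 2*r/(1 - r^2)
Γ^r_{θ θ} = (r^3 + r)/(r^2 - 1)
Γ^θ_{r θ} = (-r^2 - 1)/(r^3 - r)
Ricci tensor: R_{rr} = -4/(r^2 - 1)^2, R_{rθ} = 0, R_{θθ} = -4*r^2/(r^2 - 1)^2
The Ricci tensor is non-zero, so the Riemann tensor is non-zero: not flat.
False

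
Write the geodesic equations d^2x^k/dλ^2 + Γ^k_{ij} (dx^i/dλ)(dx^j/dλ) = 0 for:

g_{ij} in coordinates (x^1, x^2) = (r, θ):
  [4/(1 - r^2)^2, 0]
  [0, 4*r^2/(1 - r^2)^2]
Geodesic equation: d^2x^k/dλ^2 + Γ^k_{ij} (dx^i/dλ)(dx^j/dλ) = 0.
Non-zero Christoffel symbols:
Γ^r_{r r} = 2*r/(1 - r^2)
Γ^r_{θ θ} = (r^3 + r)/(r^2 - 1)
Γ^θ_{r θ} = (-r^2 - 1)/(r^3 - r)
Substituting (the symmetric pair Γ^k_{ij}, Γ^k_{ji} combines into a factor 2):
d^2r/dλ^2 + (2*r/(1 - r^2)) (dr/dλ)^2 + ((r^3 + r)/(r^2 - 1)) (dθ/dλ)^2 = 0
d^2θ/dλ^2 + ((-2*r^2 - 2)/(r^3 - r)) (dr/dλ)(dθ/dλ) = 0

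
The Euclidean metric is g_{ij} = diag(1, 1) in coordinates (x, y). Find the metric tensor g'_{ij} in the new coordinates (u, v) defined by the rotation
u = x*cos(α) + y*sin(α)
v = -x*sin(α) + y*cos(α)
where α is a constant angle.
Invert the transformation: x = u*cos(α) - v*sin(α), y = u*sin(α) + v*cos(α)
g'_{ij} = (∂x^k/∂x'^i)(∂x^l/∂x'^j) g_{kl}; with g_{kl} = δ_{kl} this is Σ_k (∂x^k/∂x'^i)(∂x^k/∂x'^j).
Jacobian: ∂x/∂u = cos(α), ∂x/∂v = -sin(α), ∂y/∂u = sin(α), ∂y/∂v = cos(α)
g'_{uu} = (cos(α))(cos(α)) + (sin(α))(sin(α)) = 1
g'_{uv} = (cos(α))(-sin(α)) + (sin(α))(cos(α)) = 0
g'_{vv} = (-sin(α))(-sin(α)) + (cos(α))(cos(α)) = 1
g'_{ij} = diag(1, 1)
The Euclidean metric is invariant under rotations.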